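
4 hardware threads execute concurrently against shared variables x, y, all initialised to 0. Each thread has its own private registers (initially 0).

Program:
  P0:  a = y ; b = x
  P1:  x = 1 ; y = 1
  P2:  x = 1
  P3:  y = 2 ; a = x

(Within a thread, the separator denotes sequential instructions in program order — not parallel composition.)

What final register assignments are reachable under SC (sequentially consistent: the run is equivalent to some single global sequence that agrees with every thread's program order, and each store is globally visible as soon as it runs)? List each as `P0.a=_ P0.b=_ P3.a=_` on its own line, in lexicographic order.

outcome vector order: (P0.a,P0.b,P3.a)
|SC outcomes| = 10

P0.a=0 P0.b=0 P3.a=0
P0.a=0 P0.b=0 P3.a=1
P0.a=0 P0.b=1 P3.a=0
P0.a=0 P0.b=1 P3.a=1
P0.a=1 P0.b=1 P3.a=0
P0.a=1 P0.b=1 P3.a=1
P0.a=2 P0.b=0 P3.a=0
P0.a=2 P0.b=0 P3.a=1
P0.a=2 P0.b=1 P3.a=0
P0.a=2 P0.b=1 P3.a=1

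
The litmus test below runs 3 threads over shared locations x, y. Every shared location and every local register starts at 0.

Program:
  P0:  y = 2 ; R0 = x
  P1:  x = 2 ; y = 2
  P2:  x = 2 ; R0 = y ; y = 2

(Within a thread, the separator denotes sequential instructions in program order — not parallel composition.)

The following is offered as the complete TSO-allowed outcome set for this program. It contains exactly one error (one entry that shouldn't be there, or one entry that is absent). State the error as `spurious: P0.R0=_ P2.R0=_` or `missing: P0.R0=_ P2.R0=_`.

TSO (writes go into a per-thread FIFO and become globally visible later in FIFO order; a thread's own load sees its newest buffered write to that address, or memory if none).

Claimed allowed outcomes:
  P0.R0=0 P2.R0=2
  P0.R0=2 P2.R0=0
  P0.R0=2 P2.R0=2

missing: P0.R0=0 P2.R0=0

outcome vector order: (P0.R0,P2.R0)
[TSO] allowed = {0/0, 0/2, 2/0, 2/2}
TSO∖claimed = {0/0}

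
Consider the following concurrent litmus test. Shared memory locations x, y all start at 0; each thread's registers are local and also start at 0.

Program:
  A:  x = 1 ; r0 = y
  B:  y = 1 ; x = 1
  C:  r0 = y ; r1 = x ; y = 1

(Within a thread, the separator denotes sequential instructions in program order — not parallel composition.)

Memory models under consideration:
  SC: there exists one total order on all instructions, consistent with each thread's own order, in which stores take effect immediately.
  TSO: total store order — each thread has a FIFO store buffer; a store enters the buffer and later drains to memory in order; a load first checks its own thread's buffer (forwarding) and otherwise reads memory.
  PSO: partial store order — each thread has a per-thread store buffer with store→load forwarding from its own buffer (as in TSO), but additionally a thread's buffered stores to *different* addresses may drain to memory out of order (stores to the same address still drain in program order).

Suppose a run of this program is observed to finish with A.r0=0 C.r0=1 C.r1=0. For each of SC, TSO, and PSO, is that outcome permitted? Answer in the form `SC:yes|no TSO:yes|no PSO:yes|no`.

SC:no TSO:yes PSO:yes

outcome vector order: (A.r0,C.r0,C.r1)
SC (7): (0,0,0) (0,0,1) (0,1,1) (1,0,0) (1,0,1) (1,1,0) (1,1,1)
TSO (8): (0,0,0) (0,0,1) (0,1,0) (0,1,1) (1,0,0) (1,0,1) (1,1,0) (1,1,1)
PSO (8): (0,0,0) (0,0,1) (0,1,0) (0,1,1) (1,0,0) (1,0,1) (1,1,0) (1,1,1)
target (0,1,0) ∈ {TSO,PSO}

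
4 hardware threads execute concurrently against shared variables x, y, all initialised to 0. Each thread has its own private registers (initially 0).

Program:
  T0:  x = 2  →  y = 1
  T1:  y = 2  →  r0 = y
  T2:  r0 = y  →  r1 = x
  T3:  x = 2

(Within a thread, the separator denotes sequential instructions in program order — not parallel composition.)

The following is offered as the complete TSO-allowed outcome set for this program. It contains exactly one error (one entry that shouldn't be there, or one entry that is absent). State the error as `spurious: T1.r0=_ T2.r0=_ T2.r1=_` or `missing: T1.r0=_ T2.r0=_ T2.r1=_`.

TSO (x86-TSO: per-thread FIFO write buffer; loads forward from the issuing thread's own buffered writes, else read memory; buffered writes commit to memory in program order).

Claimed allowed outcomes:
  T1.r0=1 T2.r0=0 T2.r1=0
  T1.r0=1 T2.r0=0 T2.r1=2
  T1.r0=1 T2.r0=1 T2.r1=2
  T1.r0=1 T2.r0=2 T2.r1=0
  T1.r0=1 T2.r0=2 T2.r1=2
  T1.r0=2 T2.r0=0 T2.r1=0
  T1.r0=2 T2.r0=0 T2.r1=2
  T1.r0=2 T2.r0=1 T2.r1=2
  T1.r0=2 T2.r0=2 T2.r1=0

missing: T1.r0=2 T2.r0=2 T2.r1=2

outcome vector order: (T1.r0,T2.r0,T2.r1)
[TSO] allowed = {<1 0 0> <1 0 2> <1 1 2> <1 2 0> <1 2 2> <2 0 0> <2 0 2> <2 1 2> <2 2 0> <2 2 2>}
TSO∖claimed = {<2 2 2>}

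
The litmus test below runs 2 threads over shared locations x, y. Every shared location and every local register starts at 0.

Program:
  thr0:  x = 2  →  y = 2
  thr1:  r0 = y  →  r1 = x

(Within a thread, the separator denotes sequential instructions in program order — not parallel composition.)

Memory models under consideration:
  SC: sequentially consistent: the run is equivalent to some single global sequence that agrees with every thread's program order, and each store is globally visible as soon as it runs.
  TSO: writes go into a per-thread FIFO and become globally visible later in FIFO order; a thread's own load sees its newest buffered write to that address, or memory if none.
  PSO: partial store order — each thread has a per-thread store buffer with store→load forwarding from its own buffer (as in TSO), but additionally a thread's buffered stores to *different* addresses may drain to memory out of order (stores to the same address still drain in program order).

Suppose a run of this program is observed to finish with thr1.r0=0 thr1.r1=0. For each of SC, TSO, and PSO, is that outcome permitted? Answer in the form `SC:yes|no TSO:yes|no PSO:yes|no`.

SC:yes TSO:yes PSO:yes

outcome vector order: (thr1.r0,thr1.r1)
SC: 3 outcomes — {<0 0>; <0 2>; <2 2>}
TSO: 3 outcomes — {<0 0>; <0 2>; <2 2>}
PSO: 4 outcomes — {<0 0>; <0 2>; <2 0>; <2 2>}
target <0 0> ∈ {SC,TSO,PSO}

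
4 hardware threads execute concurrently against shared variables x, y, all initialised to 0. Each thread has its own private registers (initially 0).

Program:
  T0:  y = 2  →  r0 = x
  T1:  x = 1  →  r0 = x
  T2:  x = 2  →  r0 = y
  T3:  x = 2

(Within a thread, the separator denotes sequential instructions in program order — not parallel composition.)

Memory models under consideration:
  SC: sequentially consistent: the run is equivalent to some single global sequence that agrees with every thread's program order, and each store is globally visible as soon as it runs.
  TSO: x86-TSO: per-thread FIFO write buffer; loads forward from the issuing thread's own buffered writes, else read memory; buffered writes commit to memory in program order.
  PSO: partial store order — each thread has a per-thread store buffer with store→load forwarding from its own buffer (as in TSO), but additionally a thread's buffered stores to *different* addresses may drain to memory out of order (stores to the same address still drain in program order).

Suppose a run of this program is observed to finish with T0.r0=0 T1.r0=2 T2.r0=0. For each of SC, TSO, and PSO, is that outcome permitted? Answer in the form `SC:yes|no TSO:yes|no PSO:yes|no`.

SC:no TSO:yes PSO:yes

outcome vector order: (T0.r0,T1.r0,T2.r0)
[SC] allowed = {(0,1,2) (0,2,2) (1,1,0) (1,1,2) (1,2,0) (1,2,2) (2,1,0) (2,1,2) (2,2,0) (2,2,2)}
[TSO] allowed = {(0,1,0) (0,1,2) (0,2,0) (0,2,2) (1,1,0) (1,1,2) (1,2,0) (1,2,2) (2,1,0) (2,1,2) (2,2,0) (2,2,2)}
[PSO] allowed = {(0,1,0) (0,1,2) (0,2,0) (0,2,2) (1,1,0) (1,1,2) (1,2,0) (1,2,2) (2,1,0) (2,1,2) (2,2,0) (2,2,2)}
target (0,2,0) ∈ {TSO,PSO}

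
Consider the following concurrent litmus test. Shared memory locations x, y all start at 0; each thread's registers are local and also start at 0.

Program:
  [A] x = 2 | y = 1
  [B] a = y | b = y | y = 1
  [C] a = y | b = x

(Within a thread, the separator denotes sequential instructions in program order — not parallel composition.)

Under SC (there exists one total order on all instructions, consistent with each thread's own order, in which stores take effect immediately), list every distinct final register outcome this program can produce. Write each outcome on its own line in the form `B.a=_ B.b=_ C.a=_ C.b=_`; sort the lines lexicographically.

B.a=0 B.b=0 C.a=0 C.b=0
B.a=0 B.b=0 C.a=0 C.b=2
B.a=0 B.b=0 C.a=1 C.b=0
B.a=0 B.b=0 C.a=1 C.b=2
B.a=0 B.b=1 C.a=0 C.b=0
B.a=0 B.b=1 C.a=0 C.b=2
B.a=0 B.b=1 C.a=1 C.b=2
B.a=1 B.b=1 C.a=0 C.b=0
B.a=1 B.b=1 C.a=0 C.b=2
B.a=1 B.b=1 C.a=1 C.b=2

outcome vector order: (B.a,B.b,C.a,C.b)
|SC outcomes| = 10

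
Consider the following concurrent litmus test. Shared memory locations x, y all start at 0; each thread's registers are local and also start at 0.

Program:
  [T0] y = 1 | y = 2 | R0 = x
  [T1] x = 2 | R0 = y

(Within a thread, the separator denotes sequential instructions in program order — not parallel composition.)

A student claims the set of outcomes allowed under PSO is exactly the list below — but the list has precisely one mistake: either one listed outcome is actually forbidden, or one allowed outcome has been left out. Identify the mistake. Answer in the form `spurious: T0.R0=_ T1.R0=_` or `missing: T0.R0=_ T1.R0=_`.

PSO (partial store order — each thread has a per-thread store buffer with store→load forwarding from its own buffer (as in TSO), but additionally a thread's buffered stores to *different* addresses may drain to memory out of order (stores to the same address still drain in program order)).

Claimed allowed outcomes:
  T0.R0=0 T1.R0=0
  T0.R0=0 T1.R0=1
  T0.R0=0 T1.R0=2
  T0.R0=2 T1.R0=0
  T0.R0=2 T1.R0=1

missing: T0.R0=2 T1.R0=2

outcome vector order: (T0.R0,T1.R0)
PSO: 6 outcomes — {00; 01; 02; 20; 21; 22}
PSO∖claimed = {22}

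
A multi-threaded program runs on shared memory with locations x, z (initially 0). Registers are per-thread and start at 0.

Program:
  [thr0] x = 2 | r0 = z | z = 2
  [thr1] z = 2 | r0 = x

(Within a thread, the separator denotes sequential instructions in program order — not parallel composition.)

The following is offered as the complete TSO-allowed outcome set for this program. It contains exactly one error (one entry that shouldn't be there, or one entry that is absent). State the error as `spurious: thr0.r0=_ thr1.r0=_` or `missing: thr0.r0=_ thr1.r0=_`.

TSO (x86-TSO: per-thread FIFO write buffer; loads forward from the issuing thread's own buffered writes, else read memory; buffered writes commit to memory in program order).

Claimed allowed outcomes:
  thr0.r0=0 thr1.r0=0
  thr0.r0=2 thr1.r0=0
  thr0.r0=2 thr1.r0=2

outcome vector order: (thr0.r0,thr1.r0)
under TSO → <0 0> <0 2> <2 0> <2 2>
TSO∖claimed = {<0 2>}

missing: thr0.r0=0 thr1.r0=2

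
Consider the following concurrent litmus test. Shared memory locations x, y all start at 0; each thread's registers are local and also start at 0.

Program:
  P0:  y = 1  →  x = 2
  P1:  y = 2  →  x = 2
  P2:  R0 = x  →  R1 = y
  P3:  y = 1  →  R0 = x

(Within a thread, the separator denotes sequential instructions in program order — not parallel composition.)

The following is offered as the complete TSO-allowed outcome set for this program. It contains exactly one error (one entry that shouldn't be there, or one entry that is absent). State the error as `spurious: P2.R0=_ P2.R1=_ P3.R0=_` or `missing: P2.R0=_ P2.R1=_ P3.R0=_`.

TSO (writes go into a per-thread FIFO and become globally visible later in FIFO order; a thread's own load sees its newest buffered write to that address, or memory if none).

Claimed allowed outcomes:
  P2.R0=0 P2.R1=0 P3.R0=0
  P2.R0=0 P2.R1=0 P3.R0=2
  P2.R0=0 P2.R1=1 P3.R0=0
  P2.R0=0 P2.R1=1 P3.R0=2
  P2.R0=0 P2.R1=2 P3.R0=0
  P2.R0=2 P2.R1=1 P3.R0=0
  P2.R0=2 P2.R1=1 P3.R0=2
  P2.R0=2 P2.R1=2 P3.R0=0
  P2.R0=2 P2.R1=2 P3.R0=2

missing: P2.R0=0 P2.R1=2 P3.R0=2

outcome vector order: (P2.R0,P2.R1,P3.R0)
TSO: 10 outcomes — {000 002 010 012 020 022 210 212 220 222}
TSO∖claimed = {022}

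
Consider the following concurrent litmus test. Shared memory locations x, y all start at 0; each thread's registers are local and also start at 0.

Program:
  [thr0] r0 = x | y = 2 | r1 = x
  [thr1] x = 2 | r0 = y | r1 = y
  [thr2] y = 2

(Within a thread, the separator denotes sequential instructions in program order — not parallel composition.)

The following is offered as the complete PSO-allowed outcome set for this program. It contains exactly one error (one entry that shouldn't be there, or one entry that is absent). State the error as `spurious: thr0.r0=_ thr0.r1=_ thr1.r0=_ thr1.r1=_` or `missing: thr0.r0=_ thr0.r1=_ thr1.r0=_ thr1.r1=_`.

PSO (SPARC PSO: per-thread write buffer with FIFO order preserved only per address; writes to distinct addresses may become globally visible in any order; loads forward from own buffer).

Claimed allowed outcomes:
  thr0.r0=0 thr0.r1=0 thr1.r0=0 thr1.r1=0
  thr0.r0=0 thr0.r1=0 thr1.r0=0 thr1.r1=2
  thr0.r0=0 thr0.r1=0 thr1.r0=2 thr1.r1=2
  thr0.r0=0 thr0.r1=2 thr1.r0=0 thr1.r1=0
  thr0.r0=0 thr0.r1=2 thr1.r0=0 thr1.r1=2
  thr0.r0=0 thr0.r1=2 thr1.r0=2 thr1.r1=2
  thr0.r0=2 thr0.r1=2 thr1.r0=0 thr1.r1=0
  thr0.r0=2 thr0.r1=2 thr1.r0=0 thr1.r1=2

outcome vector order: (thr0.r0,thr0.r1,thr1.r0,thr1.r1)
PSO: 9 outcomes — {<0 0 0 0>; <0 0 0 2>; <0 0 2 2>; <0 2 0 0>; <0 2 0 2>; <0 2 2 2>; <2 2 0 0>; <2 2 0 2>; <2 2 2 2>}
PSO∖claimed = {<2 2 2 2>}

missing: thr0.r0=2 thr0.r1=2 thr1.r0=2 thr1.r1=2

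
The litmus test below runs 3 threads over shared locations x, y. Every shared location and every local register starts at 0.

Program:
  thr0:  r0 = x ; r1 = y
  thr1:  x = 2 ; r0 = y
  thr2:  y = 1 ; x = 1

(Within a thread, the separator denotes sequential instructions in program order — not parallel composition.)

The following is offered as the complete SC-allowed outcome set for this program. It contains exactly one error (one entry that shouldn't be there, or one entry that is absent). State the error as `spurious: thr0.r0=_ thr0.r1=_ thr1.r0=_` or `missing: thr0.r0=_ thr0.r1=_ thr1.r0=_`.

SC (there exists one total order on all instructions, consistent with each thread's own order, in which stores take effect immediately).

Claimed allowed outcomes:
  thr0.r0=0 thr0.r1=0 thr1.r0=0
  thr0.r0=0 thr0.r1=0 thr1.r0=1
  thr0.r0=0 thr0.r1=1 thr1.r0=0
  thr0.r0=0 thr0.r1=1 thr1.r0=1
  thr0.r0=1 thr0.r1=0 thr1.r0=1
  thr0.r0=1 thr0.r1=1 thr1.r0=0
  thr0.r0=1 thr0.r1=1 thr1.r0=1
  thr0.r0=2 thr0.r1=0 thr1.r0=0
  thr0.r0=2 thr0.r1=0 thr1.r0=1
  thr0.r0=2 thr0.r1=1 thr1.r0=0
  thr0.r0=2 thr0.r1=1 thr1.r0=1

spurious: thr0.r0=1 thr0.r1=0 thr1.r0=1

outcome vector order: (thr0.r0,thr0.r1,thr1.r0)
[SC] allowed = {0/0/0 0/0/1 0/1/0 0/1/1 1/1/0 1/1/1 2/0/0 2/0/1 2/1/0 2/1/1}
claimed∖SC = {1/0/1}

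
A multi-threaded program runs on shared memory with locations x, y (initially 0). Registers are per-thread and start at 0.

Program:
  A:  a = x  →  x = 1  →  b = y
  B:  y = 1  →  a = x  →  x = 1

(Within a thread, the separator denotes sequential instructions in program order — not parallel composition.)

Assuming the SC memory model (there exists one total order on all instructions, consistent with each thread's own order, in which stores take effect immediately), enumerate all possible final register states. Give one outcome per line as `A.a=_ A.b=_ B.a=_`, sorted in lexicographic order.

A.a=0 A.b=0 B.a=1
A.a=0 A.b=1 B.a=0
A.a=0 A.b=1 B.a=1
A.a=1 A.b=1 B.a=0

outcome vector order: (A.a,A.b,B.a)
|SC outcomes| = 4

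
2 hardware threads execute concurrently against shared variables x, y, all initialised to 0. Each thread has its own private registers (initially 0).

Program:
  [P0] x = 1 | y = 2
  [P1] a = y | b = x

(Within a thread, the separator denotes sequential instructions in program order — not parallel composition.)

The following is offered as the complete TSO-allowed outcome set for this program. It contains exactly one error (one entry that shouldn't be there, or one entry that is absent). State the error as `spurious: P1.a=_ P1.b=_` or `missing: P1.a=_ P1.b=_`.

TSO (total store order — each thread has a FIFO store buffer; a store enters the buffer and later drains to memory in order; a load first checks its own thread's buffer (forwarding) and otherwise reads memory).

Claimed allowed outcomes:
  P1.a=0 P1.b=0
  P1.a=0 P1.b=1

outcome vector order: (P1.a,P1.b)
TSO: 3 outcomes — {00 01 21}
TSO∖claimed = {21}

missing: P1.a=2 P1.b=1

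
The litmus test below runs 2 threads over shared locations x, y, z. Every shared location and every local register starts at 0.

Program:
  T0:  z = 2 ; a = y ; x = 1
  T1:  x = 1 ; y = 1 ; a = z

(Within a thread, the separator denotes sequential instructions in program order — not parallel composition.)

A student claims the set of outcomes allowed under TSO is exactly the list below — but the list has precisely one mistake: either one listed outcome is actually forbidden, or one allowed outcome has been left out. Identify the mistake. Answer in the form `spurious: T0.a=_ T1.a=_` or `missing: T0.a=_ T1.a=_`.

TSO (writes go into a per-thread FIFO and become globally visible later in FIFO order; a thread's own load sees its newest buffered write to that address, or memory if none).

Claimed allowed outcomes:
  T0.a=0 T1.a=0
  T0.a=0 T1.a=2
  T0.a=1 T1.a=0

outcome vector order: (T0.a,T1.a)
TSO (4): (0,0); (0,2); (1,0); (1,2)
TSO∖claimed = {(1,2)}

missing: T0.a=1 T1.a=2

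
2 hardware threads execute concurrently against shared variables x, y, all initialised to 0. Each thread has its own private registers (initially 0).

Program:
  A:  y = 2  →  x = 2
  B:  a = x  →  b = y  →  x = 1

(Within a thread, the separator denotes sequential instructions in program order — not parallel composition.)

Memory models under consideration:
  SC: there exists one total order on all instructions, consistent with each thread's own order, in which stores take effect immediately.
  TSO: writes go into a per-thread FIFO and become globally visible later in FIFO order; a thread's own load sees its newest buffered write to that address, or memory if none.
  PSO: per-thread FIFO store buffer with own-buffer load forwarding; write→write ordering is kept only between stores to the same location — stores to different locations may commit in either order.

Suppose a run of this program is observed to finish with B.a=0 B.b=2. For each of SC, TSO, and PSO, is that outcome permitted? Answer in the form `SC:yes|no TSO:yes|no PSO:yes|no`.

outcome vector order: (B.a,B.b)
under SC → 0/0 0/2 2/2
under TSO → 0/0 0/2 2/2
under PSO → 0/0 0/2 2/0 2/2
target 0/2 ∈ {SC,TSO,PSO}

SC:yes TSO:yes PSO:yes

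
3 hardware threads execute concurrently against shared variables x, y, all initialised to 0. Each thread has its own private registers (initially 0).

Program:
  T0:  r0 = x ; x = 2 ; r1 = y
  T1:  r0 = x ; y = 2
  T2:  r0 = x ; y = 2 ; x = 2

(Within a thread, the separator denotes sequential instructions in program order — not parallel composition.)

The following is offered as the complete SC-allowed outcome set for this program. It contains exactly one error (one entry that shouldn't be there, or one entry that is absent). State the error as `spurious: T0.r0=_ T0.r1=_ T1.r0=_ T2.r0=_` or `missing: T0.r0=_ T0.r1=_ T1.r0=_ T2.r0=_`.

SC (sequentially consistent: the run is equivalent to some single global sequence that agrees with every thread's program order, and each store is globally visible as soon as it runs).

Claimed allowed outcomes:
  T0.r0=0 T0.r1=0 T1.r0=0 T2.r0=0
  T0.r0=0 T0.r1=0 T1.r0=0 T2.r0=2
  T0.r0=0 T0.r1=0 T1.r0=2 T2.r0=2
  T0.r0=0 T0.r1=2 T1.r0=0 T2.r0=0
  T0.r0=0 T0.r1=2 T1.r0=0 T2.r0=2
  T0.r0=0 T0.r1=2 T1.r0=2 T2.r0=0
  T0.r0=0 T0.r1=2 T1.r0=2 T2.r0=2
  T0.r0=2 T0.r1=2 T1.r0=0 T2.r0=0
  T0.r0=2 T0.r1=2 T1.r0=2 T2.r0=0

outcome vector order: (T0.r0,T0.r1,T1.r0,T2.r0)
[SC] allowed = {(0,0,0,0) (0,0,0,2) (0,0,2,0) (0,0,2,2) (0,2,0,0) (0,2,0,2) (0,2,2,0) (0,2,2,2) (2,2,0,0) (2,2,2,0)}
SC∖claimed = {(0,0,2,0)}

missing: T0.r0=0 T0.r1=0 T1.r0=2 T2.r0=0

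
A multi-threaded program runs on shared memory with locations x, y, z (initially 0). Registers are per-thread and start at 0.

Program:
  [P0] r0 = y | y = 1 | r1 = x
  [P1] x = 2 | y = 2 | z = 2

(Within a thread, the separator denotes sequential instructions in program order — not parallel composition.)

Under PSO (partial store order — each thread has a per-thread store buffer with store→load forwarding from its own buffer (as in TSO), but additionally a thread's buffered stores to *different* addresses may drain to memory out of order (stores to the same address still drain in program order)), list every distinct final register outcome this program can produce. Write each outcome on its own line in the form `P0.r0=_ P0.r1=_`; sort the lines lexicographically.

P0.r0=0 P0.r1=0
P0.r0=0 P0.r1=2
P0.r0=2 P0.r1=0
P0.r0=2 P0.r1=2

outcome vector order: (P0.r0,P0.r1)
|PSO outcomes| = 4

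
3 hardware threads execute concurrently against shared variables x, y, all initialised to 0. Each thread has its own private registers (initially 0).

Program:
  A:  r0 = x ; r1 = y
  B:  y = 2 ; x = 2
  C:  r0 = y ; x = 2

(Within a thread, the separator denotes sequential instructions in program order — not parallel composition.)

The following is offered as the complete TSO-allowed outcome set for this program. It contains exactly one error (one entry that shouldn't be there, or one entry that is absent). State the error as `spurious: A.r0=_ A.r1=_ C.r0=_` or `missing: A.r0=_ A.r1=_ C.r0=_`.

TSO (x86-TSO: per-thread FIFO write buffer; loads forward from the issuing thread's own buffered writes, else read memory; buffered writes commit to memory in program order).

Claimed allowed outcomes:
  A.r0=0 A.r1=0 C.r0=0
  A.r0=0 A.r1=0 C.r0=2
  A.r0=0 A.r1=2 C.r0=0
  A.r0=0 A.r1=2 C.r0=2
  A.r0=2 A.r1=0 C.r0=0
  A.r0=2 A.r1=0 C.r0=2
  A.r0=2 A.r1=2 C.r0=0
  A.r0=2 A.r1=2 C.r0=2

spurious: A.r0=2 A.r1=0 C.r0=2

outcome vector order: (A.r0,A.r1,C.r0)
TSO: 7 outcomes — {0/0/0; 0/0/2; 0/2/0; 0/2/2; 2/0/0; 2/2/0; 2/2/2}
claimed∖TSO = {2/0/2}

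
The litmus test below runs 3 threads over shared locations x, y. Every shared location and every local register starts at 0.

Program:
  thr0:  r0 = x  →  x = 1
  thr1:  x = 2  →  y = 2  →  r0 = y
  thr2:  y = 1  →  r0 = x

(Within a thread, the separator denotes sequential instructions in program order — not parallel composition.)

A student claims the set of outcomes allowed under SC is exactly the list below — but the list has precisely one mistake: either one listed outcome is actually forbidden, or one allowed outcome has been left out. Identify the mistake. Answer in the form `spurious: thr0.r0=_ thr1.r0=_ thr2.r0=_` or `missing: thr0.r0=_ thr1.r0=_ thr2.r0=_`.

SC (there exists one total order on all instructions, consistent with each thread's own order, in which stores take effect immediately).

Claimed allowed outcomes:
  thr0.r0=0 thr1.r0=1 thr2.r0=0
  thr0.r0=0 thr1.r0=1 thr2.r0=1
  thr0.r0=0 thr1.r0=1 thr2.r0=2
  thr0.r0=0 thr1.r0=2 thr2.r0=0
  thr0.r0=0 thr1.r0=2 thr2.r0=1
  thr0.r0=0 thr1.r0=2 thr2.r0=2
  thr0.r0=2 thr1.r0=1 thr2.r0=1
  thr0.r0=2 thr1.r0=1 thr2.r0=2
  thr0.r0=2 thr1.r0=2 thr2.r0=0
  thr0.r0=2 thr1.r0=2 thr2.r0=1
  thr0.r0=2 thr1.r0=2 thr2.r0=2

spurious: thr0.r0=0 thr1.r0=1 thr2.r0=0

outcome vector order: (thr0.r0,thr1.r0,thr2.r0)
SC: 10 outcomes — {0/1/1 0/1/2 0/2/0 0/2/1 0/2/2 2/1/1 2/1/2 2/2/0 2/2/1 2/2/2}
claimed∖SC = {0/1/0}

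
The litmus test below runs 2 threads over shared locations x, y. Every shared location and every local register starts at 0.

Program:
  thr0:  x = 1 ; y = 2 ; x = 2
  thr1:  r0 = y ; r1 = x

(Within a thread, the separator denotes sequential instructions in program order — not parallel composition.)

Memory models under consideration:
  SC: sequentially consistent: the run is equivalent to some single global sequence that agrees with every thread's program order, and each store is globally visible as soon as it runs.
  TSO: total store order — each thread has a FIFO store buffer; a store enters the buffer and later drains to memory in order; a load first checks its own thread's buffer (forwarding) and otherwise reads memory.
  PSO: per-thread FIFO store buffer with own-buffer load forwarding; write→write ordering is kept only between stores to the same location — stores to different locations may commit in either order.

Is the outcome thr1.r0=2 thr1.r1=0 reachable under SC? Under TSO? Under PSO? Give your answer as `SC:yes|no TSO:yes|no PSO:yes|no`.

outcome vector order: (thr1.r0,thr1.r1)
[SC] allowed = {<0 0>, <0 1>, <0 2>, <2 1>, <2 2>}
[TSO] allowed = {<0 0>, <0 1>, <0 2>, <2 1>, <2 2>}
[PSO] allowed = {<0 0>, <0 1>, <0 2>, <2 0>, <2 1>, <2 2>}
target <2 0> ∈ {PSO}

SC:no TSO:no PSO:yes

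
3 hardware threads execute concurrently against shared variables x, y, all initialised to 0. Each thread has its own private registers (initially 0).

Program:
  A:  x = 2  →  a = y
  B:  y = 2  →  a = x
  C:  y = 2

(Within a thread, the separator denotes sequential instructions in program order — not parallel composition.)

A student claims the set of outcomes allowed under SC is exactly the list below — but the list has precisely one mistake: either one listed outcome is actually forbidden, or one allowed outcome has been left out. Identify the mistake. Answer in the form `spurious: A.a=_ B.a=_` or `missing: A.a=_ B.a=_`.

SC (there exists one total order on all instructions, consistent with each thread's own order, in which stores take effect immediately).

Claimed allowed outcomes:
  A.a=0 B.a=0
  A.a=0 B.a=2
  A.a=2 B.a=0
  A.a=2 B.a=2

outcome vector order: (A.a,B.a)
under SC → 0/2; 2/0; 2/2
claimed∖SC = {0/0}

spurious: A.a=0 B.a=0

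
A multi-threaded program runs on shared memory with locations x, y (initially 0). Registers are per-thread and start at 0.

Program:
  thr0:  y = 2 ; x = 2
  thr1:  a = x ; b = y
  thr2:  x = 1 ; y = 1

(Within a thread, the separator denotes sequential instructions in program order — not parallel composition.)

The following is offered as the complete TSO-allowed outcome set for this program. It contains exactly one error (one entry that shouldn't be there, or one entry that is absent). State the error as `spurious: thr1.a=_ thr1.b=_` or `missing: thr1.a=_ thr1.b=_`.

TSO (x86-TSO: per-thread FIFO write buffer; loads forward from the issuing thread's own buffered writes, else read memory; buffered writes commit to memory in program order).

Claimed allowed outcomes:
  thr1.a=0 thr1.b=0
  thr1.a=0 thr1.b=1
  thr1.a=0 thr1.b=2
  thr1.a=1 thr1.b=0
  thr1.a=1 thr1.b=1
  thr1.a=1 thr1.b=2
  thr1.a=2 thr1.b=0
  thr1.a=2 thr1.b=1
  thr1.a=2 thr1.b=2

outcome vector order: (thr1.a,thr1.b)
TSO: 8 outcomes — {00; 01; 02; 10; 11; 12; 21; 22}
claimed∖TSO = {20}

spurious: thr1.a=2 thr1.b=0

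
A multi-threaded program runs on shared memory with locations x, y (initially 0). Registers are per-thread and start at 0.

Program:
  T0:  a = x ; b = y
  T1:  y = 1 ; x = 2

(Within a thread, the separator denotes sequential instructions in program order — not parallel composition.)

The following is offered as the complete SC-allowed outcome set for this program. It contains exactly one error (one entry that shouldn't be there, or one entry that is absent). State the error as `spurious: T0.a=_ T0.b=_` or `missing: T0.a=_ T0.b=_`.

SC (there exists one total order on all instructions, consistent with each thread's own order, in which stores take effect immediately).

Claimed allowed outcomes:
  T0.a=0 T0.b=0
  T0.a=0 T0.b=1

missing: T0.a=2 T0.b=1

outcome vector order: (T0.a,T0.b)
under SC → 00, 01, 21
SC∖claimed = {21}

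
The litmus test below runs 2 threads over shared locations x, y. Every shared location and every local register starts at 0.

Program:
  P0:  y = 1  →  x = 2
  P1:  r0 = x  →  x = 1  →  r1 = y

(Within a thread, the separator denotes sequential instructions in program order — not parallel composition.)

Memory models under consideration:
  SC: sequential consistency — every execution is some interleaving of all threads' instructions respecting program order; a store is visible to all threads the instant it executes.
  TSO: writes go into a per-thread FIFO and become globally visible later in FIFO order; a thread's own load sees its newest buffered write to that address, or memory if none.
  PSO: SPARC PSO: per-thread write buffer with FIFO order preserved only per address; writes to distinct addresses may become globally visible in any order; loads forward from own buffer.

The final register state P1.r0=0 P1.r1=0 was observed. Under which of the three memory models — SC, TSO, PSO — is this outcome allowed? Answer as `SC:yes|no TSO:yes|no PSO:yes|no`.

SC:yes TSO:yes PSO:yes

outcome vector order: (P1.r0,P1.r1)
SC (3): 0/0, 0/1, 2/1
TSO (3): 0/0, 0/1, 2/1
PSO (4): 0/0, 0/1, 2/0, 2/1
target 0/0 ∈ {SC,TSO,PSO}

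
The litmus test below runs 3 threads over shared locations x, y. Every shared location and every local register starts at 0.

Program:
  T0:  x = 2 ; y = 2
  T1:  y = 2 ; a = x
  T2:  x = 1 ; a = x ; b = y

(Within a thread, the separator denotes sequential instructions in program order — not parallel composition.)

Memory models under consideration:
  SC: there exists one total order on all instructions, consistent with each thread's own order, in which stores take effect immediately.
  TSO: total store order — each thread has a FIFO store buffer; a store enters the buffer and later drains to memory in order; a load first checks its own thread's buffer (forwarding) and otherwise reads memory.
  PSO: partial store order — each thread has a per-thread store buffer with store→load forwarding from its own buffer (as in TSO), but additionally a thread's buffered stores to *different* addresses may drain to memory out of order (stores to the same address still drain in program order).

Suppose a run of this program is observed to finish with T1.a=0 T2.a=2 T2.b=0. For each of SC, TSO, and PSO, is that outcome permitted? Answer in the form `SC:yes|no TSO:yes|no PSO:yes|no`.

SC:no TSO:yes PSO:yes

outcome vector order: (T1.a,T2.a,T2.b)
SC: 9 outcomes — {<0 1 2>, <0 2 2>, <1 1 0>, <1 1 2>, <1 2 2>, <2 1 0>, <2 1 2>, <2 2 0>, <2 2 2>}
TSO: 12 outcomes — {<0 1 0>, <0 1 2>, <0 2 0>, <0 2 2>, <1 1 0>, <1 1 2>, <1 2 0>, <1 2 2>, <2 1 0>, <2 1 2>, <2 2 0>, <2 2 2>}
PSO: 12 outcomes — {<0 1 0>, <0 1 2>, <0 2 0>, <0 2 2>, <1 1 0>, <1 1 2>, <1 2 0>, <1 2 2>, <2 1 0>, <2 1 2>, <2 2 0>, <2 2 2>}
target <0 2 0> ∈ {TSO,PSO}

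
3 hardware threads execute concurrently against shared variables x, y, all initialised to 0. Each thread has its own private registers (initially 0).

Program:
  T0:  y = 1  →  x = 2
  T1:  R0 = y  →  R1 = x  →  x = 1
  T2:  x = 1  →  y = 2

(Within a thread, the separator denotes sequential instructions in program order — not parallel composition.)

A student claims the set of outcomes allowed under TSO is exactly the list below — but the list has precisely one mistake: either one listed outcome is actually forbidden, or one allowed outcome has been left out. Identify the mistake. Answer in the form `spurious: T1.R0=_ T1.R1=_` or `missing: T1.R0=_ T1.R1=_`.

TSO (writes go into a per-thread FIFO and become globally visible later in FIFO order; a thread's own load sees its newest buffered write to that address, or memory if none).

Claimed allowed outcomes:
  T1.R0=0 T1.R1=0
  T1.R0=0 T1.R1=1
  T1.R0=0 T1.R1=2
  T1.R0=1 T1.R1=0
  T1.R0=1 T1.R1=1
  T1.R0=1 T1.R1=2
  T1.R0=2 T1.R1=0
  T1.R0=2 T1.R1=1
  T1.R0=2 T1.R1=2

spurious: T1.R0=2 T1.R1=0

outcome vector order: (T1.R0,T1.R1)
TSO (8): (0,0); (0,1); (0,2); (1,0); (1,1); (1,2); (2,1); (2,2)
claimed∖TSO = {(2,0)}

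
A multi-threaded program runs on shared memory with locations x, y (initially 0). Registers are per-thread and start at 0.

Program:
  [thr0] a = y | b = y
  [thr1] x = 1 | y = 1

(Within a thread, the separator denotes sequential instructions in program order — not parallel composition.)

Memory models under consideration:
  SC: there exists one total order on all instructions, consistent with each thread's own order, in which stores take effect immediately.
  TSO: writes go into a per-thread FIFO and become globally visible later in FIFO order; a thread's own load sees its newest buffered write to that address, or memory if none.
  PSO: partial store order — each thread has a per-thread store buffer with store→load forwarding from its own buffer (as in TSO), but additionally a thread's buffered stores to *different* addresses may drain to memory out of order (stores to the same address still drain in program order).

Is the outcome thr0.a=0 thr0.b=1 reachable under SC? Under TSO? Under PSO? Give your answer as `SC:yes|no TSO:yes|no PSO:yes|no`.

outcome vector order: (thr0.a,thr0.b)
under SC → 0/0 0/1 1/1
under TSO → 0/0 0/1 1/1
under PSO → 0/0 0/1 1/1
target 0/1 ∈ {SC,TSO,PSO}

SC:yes TSO:yes PSO:yes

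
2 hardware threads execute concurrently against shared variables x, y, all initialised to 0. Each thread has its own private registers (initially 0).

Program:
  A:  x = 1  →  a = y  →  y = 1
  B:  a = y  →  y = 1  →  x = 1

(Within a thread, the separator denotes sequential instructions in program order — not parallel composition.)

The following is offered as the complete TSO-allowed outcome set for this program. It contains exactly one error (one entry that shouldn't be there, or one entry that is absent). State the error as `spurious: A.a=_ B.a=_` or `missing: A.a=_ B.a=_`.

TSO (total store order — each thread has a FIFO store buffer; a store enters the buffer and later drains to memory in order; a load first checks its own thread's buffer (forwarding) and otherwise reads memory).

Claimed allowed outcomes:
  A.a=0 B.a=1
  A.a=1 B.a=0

missing: A.a=0 B.a=0

outcome vector order: (A.a,B.a)
[TSO] allowed = {(0,0); (0,1); (1,0)}
TSO∖claimed = {(0,0)}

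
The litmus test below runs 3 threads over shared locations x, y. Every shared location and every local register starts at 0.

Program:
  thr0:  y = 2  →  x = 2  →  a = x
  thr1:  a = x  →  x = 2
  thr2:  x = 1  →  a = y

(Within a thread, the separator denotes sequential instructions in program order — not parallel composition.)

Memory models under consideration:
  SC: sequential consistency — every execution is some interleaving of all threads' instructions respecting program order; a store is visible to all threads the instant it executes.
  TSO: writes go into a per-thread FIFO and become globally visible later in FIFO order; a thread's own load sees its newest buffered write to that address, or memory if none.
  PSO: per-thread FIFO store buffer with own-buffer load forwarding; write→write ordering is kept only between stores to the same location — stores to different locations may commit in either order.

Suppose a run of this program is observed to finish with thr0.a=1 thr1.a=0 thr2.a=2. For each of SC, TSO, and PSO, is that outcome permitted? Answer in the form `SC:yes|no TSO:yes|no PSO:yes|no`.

outcome vector order: (thr0.a,thr1.a,thr2.a)
SC (9): 102; 112; 122; 200; 202; 210; 212; 220; 222
TSO (12): 100; 102; 110; 112; 120; 122; 200; 202; 210; 212; 220; 222
PSO (12): 100; 102; 110; 112; 120; 122; 200; 202; 210; 212; 220; 222
target 102 ∈ {SC,TSO,PSO}

SC:yes TSO:yes PSO:yes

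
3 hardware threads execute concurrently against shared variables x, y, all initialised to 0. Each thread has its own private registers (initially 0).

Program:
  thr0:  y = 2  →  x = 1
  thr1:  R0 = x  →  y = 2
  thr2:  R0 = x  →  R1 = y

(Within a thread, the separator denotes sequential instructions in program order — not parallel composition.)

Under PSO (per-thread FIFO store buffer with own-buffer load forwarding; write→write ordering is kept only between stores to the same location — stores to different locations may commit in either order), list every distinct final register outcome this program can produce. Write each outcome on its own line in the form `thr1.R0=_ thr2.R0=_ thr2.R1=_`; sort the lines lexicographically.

thr1.R0=0 thr2.R0=0 thr2.R1=0
thr1.R0=0 thr2.R0=0 thr2.R1=2
thr1.R0=0 thr2.R0=1 thr2.R1=0
thr1.R0=0 thr2.R0=1 thr2.R1=2
thr1.R0=1 thr2.R0=0 thr2.R1=0
thr1.R0=1 thr2.R0=0 thr2.R1=2
thr1.R0=1 thr2.R0=1 thr2.R1=0
thr1.R0=1 thr2.R0=1 thr2.R1=2

outcome vector order: (thr1.R0,thr2.R0,thr2.R1)
|PSO outcomes| = 8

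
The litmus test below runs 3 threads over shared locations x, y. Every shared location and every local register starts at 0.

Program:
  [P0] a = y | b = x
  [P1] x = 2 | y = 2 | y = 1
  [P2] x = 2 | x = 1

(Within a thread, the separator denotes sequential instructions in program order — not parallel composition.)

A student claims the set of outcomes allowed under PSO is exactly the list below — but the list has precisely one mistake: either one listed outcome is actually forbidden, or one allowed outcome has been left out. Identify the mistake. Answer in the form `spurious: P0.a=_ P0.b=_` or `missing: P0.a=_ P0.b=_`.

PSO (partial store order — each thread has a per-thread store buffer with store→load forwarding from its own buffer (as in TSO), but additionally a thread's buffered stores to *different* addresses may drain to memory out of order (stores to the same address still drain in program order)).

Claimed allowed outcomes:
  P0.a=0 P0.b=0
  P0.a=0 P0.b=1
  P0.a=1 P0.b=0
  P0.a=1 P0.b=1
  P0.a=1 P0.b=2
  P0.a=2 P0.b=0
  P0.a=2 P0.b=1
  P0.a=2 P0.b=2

outcome vector order: (P0.a,P0.b)
PSO (9): <0 0> <0 1> <0 2> <1 0> <1 1> <1 2> <2 0> <2 1> <2 2>
PSO∖claimed = {<0 2>}

missing: P0.a=0 P0.b=2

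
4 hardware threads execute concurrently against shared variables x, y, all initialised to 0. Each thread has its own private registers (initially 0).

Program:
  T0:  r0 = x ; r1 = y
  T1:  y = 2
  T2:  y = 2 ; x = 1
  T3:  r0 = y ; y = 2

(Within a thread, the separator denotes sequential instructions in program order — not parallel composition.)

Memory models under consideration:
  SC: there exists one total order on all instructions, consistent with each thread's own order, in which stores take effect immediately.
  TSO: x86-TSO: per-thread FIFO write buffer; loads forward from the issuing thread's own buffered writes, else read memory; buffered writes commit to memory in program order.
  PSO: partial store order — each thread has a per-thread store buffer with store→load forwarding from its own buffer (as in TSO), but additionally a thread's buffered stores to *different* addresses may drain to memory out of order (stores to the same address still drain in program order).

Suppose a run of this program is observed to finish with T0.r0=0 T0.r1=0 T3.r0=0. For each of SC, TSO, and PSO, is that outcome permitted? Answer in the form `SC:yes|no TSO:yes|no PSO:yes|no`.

SC:yes TSO:yes PSO:yes

outcome vector order: (T0.r0,T0.r1,T3.r0)
[SC] allowed = {(0,0,0) (0,0,2) (0,2,0) (0,2,2) (1,2,0) (1,2,2)}
[TSO] allowed = {(0,0,0) (0,0,2) (0,2,0) (0,2,2) (1,2,0) (1,2,2)}
[PSO] allowed = {(0,0,0) (0,0,2) (0,2,0) (0,2,2) (1,0,0) (1,0,2) (1,2,0) (1,2,2)}
target (0,0,0) ∈ {SC,TSO,PSO}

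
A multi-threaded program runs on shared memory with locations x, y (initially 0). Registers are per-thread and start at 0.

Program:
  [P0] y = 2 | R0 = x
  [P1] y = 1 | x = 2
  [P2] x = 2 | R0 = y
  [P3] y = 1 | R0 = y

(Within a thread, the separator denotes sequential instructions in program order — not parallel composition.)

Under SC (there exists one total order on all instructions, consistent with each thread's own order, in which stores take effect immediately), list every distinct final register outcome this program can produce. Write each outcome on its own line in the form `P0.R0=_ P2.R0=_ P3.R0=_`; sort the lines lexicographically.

outcome vector order: (P0.R0,P2.R0,P3.R0)
|SC outcomes| = 10

P0.R0=0 P2.R0=1 P3.R0=1
P0.R0=0 P2.R0=1 P3.R0=2
P0.R0=0 P2.R0=2 P3.R0=1
P0.R0=0 P2.R0=2 P3.R0=2
P0.R0=2 P2.R0=0 P3.R0=1
P0.R0=2 P2.R0=0 P3.R0=2
P0.R0=2 P2.R0=1 P3.R0=1
P0.R0=2 P2.R0=1 P3.R0=2
P0.R0=2 P2.R0=2 P3.R0=1
P0.R0=2 P2.R0=2 P3.R0=2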